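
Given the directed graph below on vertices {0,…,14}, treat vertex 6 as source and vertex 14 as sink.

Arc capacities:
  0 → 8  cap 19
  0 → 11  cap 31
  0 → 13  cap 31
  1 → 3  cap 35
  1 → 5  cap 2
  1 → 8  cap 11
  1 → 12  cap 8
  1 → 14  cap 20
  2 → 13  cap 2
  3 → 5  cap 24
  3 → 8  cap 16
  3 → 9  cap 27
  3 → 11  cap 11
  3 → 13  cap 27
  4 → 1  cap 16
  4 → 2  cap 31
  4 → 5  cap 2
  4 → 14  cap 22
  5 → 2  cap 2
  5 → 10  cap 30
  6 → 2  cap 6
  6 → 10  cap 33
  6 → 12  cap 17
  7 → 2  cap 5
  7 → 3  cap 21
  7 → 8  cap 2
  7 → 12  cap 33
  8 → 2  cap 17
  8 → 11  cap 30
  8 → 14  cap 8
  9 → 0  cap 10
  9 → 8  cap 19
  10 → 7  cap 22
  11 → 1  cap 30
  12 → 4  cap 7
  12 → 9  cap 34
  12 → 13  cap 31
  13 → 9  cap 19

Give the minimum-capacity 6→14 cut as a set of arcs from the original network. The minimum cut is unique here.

Min-cut arcs: {(1,14), (8,14), (12,4)} (total capacity 35)

augment #1: 6→12→4→14 push 7
augment #2: 6→10→7→8→14 push 2
augment #3: 6→12→9→8→14 push 6
augment #4: 6→10→7→3→11→1→14 push 11
augment #5: 6→12→9→0→11→1→14 push 4
augment #6: 6→2→13→9→0→11→1→14 push 2
augment #7: 6→10→7→3→8→11→1→14 push 3
max flow = 35; residual-reachable set from 6 gives S-side
cut edges (S→T): {(1,14), (8,14), (12,4)} total cap 35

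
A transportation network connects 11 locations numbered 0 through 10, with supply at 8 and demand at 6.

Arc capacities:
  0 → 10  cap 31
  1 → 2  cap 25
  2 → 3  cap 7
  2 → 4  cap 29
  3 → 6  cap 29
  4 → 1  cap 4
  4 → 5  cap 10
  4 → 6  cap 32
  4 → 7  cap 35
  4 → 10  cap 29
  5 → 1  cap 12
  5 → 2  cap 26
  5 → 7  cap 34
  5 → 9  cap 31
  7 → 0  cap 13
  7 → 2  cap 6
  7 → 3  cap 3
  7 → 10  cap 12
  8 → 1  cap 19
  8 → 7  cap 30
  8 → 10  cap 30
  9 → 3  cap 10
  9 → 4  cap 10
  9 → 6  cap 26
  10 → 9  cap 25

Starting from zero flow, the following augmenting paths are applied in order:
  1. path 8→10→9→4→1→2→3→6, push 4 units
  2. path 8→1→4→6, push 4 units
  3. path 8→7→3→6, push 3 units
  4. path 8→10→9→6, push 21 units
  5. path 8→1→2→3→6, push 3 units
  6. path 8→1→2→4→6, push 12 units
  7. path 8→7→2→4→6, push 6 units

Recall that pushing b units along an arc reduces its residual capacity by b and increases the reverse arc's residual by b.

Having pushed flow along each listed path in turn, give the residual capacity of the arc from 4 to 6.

after path 1 (8→10→9→4→1→2→3→6, push 4): res(4,6)=32
after path 2 (8→1→4→6, push 4): res(4,6)=28
after path 3 (8→7→3→6, push 3): res(4,6)=28
after path 4 (8→10→9→6, push 21): res(4,6)=28
after path 5 (8→1→2→3→6, push 3): res(4,6)=28
after path 6 (8→1→2→4→6, push 12): res(4,6)=16
after path 7 (8→7→2→4→6, push 6): res(4,6)=10

Residual capacity of (4,6): 10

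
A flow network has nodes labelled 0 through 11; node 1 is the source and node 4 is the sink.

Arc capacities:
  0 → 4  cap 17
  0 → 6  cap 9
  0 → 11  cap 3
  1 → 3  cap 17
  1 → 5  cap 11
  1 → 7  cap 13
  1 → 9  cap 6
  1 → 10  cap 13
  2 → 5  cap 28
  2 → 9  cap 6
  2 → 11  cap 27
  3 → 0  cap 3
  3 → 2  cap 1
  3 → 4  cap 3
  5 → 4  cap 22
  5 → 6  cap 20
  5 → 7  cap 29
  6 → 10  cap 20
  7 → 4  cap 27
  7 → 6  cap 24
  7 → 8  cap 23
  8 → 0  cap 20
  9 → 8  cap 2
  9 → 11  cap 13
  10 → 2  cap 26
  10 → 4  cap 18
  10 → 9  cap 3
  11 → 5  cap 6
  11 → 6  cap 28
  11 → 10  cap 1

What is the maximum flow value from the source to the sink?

augment #1: 1→3→4 bottleneck 3, total now 3
augment #2: 1→5→4 bottleneck 11, total now 14
augment #3: 1→7→4 bottleneck 13, total now 27
augment #4: 1→10→4 bottleneck 13, total now 40
augment #5: 1→3→0→4 bottleneck 3, total now 43
augment #6: 1→3→2→5→4 bottleneck 1, total now 44
augment #7: 1→9→8→0→4 bottleneck 2, total now 46
augment #8: 1→9→11→5→4 bottleneck 4, total now 50

Maximum flow value: 50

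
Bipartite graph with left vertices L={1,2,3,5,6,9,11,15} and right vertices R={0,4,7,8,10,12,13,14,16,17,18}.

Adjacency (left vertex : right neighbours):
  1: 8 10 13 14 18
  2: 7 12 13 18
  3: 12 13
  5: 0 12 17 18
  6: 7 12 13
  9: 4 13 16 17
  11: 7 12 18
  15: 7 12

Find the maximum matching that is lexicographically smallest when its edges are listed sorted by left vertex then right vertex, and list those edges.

|M| = 7 (so the lex-smallest maximum matching has 7 edges)
process left vertices in ascending order; for each, take the smallest-labelled available neighbour that still permits 7 edges overall, or leave it unmatched if none does
lex-smallest matching: {1-8, 2-7, 3-12, 5-0, 6-13, 9-4, 11-18}

Lex-smallest maximum matching: {(1,8), (2,7), (3,12), (5,0), (6,13), (9,4), (11,18)}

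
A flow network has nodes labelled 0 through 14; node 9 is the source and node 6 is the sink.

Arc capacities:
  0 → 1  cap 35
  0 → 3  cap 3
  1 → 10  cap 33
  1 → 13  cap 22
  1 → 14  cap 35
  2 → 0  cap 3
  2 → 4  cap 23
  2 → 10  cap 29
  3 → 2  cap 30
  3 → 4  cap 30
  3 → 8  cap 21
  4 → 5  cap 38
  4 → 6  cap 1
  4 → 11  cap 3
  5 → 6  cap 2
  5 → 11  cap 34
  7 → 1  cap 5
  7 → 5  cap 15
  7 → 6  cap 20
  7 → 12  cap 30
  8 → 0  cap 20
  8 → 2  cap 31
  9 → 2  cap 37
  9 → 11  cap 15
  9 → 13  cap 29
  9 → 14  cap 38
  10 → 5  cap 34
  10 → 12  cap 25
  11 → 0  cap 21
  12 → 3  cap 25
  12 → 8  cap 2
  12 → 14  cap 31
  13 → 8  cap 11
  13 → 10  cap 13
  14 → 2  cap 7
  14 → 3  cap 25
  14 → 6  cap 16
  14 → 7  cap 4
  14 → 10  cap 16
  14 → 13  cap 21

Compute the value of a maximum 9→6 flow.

Maximum flow value: 23

augment #1: 9→14→6 bottleneck 16, total now 16
augment #2: 9→2→4→6 bottleneck 1, total now 17
augment #3: 9→14→7→6 bottleneck 4, total now 21
augment #4: 9→2→4→5→6 bottleneck 2, total now 23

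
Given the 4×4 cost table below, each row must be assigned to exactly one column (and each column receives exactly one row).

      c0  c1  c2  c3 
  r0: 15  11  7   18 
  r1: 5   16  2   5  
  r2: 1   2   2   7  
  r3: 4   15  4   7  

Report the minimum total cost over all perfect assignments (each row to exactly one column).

Minimum assignment cost: 18

optimal assignment: row0→col2 (cost 7), row1→col3 (cost 5), row2→col1 (cost 2), row3→col0 (cost 4)
total = 7 + 5 + 2 + 4 = 18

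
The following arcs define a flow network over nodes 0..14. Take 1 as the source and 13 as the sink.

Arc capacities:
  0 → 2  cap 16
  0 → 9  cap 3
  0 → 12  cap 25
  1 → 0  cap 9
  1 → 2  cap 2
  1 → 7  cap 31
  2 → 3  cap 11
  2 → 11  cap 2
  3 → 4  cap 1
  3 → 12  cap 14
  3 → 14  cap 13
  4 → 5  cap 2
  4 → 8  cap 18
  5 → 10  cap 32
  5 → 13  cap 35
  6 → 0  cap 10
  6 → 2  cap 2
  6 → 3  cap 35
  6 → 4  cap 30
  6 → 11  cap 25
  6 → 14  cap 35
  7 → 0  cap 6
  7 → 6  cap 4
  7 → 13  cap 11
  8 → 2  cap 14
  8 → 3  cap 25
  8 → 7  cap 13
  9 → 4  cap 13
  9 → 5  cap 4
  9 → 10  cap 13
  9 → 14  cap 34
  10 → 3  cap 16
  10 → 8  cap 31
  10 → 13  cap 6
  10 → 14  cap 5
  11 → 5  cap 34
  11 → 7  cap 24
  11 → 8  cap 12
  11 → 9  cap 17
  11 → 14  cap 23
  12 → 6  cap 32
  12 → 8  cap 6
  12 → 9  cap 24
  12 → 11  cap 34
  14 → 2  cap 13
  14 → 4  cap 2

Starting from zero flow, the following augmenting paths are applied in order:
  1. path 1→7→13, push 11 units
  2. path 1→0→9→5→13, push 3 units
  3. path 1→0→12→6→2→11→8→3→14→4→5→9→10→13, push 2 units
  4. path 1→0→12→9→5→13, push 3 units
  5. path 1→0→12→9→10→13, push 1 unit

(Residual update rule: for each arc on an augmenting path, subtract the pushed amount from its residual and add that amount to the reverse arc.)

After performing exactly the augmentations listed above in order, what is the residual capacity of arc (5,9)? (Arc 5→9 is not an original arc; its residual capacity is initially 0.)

Residual capacity of (5,9): 4

after path 1 (1→7→13, push 11): res(5,9)=0
after path 2 (1→0→9→5→13, push 3): res(5,9)=3
after path 3 (1→0→12→6→2→11→8→3→14→4→5→9→10→13, push 2): res(5,9)=1
after path 4 (1→0→12→9→5→13, push 3): res(5,9)=4
after path 5 (1→0→12→9→10→13, push 1): res(5,9)=4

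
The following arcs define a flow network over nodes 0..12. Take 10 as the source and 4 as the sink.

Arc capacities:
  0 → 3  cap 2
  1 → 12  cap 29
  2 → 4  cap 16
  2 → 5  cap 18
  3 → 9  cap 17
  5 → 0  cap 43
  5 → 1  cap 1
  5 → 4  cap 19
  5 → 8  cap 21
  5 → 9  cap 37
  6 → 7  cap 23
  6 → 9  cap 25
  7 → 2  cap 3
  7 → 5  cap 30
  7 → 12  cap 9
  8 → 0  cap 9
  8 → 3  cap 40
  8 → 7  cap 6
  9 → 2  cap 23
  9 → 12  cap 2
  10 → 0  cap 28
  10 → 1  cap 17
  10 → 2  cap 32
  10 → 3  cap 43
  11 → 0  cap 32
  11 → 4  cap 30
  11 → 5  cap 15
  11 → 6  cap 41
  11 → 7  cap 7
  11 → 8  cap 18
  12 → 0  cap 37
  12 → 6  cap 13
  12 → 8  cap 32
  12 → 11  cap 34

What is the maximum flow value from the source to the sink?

Maximum flow value: 53

augment #1: 10→2→4 bottleneck 16, total now 16
augment #2: 10→2→5→4 bottleneck 16, total now 32
augment #3: 10→1→12→11→4 bottleneck 17, total now 49
augment #4: 10→3→9→2→5→4 bottleneck 2, total now 51
augment #5: 10→3→9→12→11→4 bottleneck 2, total now 53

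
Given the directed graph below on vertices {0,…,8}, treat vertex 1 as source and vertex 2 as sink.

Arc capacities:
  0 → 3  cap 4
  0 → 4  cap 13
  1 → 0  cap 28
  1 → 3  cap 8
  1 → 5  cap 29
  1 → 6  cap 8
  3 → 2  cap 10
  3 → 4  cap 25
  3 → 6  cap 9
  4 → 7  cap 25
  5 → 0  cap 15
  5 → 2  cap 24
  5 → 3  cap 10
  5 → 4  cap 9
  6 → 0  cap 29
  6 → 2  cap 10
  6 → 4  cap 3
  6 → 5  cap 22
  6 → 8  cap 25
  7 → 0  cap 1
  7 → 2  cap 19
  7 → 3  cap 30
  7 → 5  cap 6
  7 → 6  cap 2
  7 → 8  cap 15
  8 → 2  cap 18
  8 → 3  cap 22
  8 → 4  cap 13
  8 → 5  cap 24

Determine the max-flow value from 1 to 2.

Maximum flow value: 62

augment #1: 1→3→2 bottleneck 8, total now 8
augment #2: 1→5→2 bottleneck 24, total now 32
augment #3: 1→6→2 bottleneck 8, total now 40
augment #4: 1→0→3→2 bottleneck 2, total now 42
augment #5: 1→0→3→6→2 bottleneck 2, total now 44
augment #6: 1→0→4→7→2 bottleneck 13, total now 57
augment #7: 1→5→4→7→2 bottleneck 5, total now 62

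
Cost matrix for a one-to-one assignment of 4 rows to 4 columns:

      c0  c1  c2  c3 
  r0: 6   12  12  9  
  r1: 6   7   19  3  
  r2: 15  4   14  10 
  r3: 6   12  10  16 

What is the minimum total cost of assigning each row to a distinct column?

Minimum assignment cost: 23

optimal assignment: row0→col0 (cost 6), row1→col3 (cost 3), row2→col1 (cost 4), row3→col2 (cost 10)
total = 6 + 3 + 4 + 10 = 23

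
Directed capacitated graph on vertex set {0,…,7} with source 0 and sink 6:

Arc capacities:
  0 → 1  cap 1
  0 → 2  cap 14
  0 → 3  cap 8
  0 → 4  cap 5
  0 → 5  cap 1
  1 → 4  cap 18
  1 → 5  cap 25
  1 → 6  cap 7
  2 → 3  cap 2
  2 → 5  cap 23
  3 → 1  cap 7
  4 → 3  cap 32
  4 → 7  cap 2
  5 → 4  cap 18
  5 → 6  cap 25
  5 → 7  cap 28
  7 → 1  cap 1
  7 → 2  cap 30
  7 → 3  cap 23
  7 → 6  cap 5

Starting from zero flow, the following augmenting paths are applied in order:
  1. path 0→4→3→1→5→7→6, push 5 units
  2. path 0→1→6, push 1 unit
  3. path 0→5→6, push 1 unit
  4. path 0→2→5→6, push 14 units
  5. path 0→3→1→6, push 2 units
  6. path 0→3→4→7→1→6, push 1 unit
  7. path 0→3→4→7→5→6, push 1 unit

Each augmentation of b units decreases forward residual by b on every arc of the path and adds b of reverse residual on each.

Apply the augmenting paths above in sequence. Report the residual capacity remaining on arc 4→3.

after path 1 (0→4→3→1→5→7→6, push 5): res(4,3)=27
after path 2 (0→1→6, push 1): res(4,3)=27
after path 3 (0→5→6, push 1): res(4,3)=27
after path 4 (0→2→5→6, push 14): res(4,3)=27
after path 5 (0→3→1→6, push 2): res(4,3)=27
after path 6 (0→3→4→7→1→6, push 1): res(4,3)=28
after path 7 (0→3→4→7→5→6, push 1): res(4,3)=29

Residual capacity of (4,3): 29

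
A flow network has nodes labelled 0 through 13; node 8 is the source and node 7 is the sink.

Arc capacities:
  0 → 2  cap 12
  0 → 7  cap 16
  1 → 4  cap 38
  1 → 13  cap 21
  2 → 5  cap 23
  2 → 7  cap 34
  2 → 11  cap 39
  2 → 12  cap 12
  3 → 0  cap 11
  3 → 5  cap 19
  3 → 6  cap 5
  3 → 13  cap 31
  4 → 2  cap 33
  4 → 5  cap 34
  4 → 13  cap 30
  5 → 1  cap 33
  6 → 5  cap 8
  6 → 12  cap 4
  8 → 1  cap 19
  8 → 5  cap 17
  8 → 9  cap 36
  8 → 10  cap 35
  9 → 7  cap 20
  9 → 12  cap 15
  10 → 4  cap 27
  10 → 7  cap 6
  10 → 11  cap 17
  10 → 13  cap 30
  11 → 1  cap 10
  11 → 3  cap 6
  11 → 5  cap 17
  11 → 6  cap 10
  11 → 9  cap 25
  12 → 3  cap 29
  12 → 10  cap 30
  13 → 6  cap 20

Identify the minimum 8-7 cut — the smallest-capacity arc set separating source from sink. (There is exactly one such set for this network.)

Min-cut arcs: {(3,0), (4,2), (9,7), (10,7)} (total capacity 70)

augment #1: 8→9→7 push 20
augment #2: 8→10→7 push 6
augment #3: 8→1→4→2→7 push 19
augment #4: 8→10→4→2→7 push 14
augment #5: 8→9→12→3→0→7 push 11
max flow = 70; residual-reachable set from 8 gives S-side
cut edges (S→T): {(3,0), (4,2), (9,7), (10,7)} total cap 70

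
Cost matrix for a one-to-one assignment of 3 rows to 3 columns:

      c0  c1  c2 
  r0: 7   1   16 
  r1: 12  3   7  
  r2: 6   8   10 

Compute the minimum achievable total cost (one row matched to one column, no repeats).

Minimum assignment cost: 14

optimal assignment: row0→col1 (cost 1), row1→col2 (cost 7), row2→col0 (cost 6)
total = 1 + 7 + 6 = 14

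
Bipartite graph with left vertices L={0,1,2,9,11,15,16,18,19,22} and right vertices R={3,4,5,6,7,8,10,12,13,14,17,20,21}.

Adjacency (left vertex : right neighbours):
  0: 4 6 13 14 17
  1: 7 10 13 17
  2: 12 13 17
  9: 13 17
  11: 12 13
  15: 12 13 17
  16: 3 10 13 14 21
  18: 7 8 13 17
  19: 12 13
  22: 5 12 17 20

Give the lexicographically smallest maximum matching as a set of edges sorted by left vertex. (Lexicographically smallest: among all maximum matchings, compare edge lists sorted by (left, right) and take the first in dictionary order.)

|M| = 8 (so the lex-smallest maximum matching has 8 edges)
process left vertices in ascending order; for each, take the smallest-labelled available neighbour that still permits 8 edges overall, or leave it unmatched if none does
lex-smallest matching: {0-4, 1-7, 2-12, 9-13, 15-17, 16-3, 18-8, 22-5}

Lex-smallest maximum matching: {(0,4), (1,7), (2,12), (9,13), (15,17), (16,3), (18,8), (22,5)}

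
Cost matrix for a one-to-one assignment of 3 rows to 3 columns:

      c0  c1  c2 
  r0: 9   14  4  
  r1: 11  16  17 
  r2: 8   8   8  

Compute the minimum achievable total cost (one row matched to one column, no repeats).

optimal assignment: row0→col2 (cost 4), row1→col0 (cost 11), row2→col1 (cost 8)
total = 4 + 11 + 8 = 23

Minimum assignment cost: 23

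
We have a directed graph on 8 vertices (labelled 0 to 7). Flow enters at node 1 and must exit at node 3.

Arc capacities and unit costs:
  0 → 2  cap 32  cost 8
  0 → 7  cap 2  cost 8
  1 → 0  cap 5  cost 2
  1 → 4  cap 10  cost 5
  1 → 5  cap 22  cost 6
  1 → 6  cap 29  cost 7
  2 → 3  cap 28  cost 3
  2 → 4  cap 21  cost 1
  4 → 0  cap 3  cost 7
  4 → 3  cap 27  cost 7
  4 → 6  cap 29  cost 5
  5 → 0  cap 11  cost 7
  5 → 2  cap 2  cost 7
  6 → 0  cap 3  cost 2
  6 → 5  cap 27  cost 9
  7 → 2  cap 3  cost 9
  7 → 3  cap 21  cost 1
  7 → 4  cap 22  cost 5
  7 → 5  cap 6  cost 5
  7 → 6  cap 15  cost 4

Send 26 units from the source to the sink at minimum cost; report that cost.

shortest-cost path #1: 1→0→7→3 push 2 @ unit cost 11 (adds 22)
shortest-cost path #2: 1→4→3 push 10 @ unit cost 12 (adds 120)
shortest-cost path #3: 1→0→2→3 push 3 @ unit cost 13 (adds 39)
shortest-cost path #4: 1→5→2→3 push 2 @ unit cost 16 (adds 32)
shortest-cost path #5: 1→6→0→2→3 push 3 @ unit cost 20 (adds 60)
shortest-cost path #6: 1→5→0→2→3 push 6 @ unit cost 24 (adds 144)
total cost = 417

Minimum cost for 26 units: 417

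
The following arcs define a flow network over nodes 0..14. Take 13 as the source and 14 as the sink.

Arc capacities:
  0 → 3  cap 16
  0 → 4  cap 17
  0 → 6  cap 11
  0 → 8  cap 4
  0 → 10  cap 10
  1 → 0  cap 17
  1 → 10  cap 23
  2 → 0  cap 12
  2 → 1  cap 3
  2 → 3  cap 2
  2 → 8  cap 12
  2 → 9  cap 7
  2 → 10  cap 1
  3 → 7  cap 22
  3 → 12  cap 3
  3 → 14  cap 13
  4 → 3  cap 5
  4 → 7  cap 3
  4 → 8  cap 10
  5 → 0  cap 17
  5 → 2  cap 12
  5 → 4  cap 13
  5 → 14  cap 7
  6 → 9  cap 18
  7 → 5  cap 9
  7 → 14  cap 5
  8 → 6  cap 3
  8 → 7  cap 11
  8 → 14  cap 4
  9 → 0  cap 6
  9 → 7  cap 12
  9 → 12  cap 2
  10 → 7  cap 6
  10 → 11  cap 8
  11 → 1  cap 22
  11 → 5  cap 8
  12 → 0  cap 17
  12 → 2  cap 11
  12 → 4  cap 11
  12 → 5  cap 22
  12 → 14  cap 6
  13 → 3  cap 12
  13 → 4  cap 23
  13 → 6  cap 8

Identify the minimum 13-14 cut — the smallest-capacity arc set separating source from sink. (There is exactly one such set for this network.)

Min-cut arcs: {(3,12), (3,14), (5,14), (7,14), (8,14), (9,12)} (total capacity 34)

augment #1: 13→3→14 push 12
augment #2: 13→4→3→14 push 1
augment #3: 13→4→7→14 push 3
augment #4: 13→4→8→14 push 4
augment #5: 13→4→3→7→14 push 2
augment #6: 13→4→3→12→14 push 2
augment #7: 13→6→9→12→14 push 2
augment #8: 13→4→8→7→5→14 push 6
augment #9: 13→6→9→7→5→14 push 1
augment #10: 13→6→9→0→3→12→14 push 1
max flow = 34; residual-reachable set from 13 gives S-side
cut edges (S→T): {(3,12), (3,14), (5,14), (7,14), (8,14), (9,12)} total cap 34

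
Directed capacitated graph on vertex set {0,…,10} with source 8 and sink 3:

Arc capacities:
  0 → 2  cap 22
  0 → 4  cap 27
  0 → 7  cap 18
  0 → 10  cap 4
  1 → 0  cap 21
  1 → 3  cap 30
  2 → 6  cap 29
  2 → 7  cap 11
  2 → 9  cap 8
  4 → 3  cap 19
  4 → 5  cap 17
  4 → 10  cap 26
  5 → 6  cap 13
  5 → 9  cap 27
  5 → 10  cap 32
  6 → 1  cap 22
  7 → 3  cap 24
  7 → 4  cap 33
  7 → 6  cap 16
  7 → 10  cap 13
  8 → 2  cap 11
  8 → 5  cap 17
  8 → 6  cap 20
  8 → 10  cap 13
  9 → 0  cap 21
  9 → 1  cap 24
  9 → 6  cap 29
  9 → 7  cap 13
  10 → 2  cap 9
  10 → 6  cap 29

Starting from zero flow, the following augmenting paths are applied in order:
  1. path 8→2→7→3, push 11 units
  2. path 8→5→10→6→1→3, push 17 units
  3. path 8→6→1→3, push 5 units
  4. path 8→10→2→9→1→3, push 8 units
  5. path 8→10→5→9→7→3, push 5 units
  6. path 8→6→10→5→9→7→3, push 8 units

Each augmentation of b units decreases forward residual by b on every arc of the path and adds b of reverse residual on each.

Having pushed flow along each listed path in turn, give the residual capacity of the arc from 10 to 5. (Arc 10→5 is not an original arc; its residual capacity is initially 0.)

Residual capacity of (10,5): 4

after path 1 (8→2→7→3, push 11): res(10,5)=0
after path 2 (8→5→10→6→1→3, push 17): res(10,5)=17
after path 3 (8→6→1→3, push 5): res(10,5)=17
after path 4 (8→10→2→9→1→3, push 8): res(10,5)=17
after path 5 (8→10→5→9→7→3, push 5): res(10,5)=12
after path 6 (8→6→10→5→9→7→3, push 8): res(10,5)=4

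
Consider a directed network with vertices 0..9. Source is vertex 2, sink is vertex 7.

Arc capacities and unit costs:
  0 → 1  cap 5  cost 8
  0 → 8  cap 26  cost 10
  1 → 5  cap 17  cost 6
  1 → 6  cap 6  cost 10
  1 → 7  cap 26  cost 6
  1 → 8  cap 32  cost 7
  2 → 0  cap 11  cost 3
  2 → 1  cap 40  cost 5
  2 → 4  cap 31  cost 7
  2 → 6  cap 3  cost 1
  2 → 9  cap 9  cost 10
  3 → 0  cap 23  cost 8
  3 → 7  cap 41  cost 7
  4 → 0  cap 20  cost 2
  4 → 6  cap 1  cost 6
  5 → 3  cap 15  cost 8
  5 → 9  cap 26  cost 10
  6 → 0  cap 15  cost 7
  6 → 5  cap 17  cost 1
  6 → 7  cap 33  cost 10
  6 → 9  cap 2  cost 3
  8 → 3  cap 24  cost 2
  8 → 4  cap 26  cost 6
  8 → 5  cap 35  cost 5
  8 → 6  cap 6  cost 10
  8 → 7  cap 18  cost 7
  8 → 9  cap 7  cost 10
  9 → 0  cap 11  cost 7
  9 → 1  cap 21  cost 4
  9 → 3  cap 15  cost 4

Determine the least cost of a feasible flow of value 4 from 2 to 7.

Minimum cost for 4 units: 44

shortest-cost path #1: 2→6→7 push 3 @ unit cost 11 (adds 33)
shortest-cost path #2: 2→1→7 push 1 @ unit cost 11 (adds 11)
total cost = 44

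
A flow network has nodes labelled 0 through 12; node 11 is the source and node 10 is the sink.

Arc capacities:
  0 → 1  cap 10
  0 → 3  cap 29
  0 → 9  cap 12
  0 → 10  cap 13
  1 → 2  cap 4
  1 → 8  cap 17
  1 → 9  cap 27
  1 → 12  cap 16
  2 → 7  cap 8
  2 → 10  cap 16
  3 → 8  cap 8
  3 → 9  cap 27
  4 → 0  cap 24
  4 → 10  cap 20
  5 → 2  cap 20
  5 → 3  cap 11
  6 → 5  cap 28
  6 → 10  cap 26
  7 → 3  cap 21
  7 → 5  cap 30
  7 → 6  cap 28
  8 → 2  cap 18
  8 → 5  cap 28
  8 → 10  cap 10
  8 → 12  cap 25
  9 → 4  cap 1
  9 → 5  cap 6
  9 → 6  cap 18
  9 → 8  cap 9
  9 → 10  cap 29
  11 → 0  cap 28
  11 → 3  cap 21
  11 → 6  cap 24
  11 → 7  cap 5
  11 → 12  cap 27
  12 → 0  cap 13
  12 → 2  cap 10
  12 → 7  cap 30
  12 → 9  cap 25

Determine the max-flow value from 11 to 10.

augment #1: 11→0→10 bottleneck 13, total now 13
augment #2: 11→6→10 bottleneck 24, total now 37
augment #3: 11→0→9→10 bottleneck 12, total now 49
augment #4: 11→3→8→10 bottleneck 8, total now 57
augment #5: 11→3→9→10 bottleneck 13, total now 70
augment #6: 11→7→6→10 bottleneck 2, total now 72
augment #7: 11→12→2→10 bottleneck 10, total now 82
augment #8: 11→12→9→10 bottleneck 4, total now 86
augment #9: 11→0→1→2→10 bottleneck 3, total now 89
augment #10: 11→7→5→2→10 bottleneck 3, total now 92
augment #11: 11→12→9→4→10 bottleneck 1, total now 93
augment #12: 11→12→9→8→10 bottleneck 2, total now 95

Maximum flow value: 95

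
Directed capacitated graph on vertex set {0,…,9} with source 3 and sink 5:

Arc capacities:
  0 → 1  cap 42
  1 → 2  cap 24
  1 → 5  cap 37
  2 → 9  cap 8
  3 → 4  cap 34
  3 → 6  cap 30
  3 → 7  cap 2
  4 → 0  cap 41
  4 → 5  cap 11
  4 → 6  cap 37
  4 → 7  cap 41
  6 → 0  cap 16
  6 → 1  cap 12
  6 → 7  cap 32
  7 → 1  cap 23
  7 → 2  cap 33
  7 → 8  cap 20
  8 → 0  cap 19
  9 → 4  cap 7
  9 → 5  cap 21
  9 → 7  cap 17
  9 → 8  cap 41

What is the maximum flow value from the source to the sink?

augment #1: 3→4→5 bottleneck 11, total now 11
augment #2: 3→6→1→5 bottleneck 12, total now 23
augment #3: 3→7→1→5 bottleneck 2, total now 25
augment #4: 3→4→0→1→5 bottleneck 23, total now 48
augment #5: 3→6→7→2→9→5 bottleneck 8, total now 56

Maximum flow value: 56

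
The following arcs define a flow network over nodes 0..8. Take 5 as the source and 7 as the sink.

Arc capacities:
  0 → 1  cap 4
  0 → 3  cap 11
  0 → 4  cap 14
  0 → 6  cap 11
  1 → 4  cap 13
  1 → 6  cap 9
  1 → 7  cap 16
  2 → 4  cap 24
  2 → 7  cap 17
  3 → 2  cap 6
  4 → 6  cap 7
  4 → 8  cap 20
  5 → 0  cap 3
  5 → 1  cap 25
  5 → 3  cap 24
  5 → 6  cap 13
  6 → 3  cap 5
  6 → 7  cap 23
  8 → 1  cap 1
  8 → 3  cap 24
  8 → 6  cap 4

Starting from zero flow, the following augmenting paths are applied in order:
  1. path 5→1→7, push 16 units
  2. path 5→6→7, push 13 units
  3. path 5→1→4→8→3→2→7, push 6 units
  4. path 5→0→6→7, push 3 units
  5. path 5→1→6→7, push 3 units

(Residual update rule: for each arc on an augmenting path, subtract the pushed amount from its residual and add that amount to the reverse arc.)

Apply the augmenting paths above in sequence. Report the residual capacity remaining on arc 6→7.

after path 1 (5→1→7, push 16): res(6,7)=23
after path 2 (5→6→7, push 13): res(6,7)=10
after path 3 (5→1→4→8→3→2→7, push 6): res(6,7)=10
after path 4 (5→0→6→7, push 3): res(6,7)=7
after path 5 (5→1→6→7, push 3): res(6,7)=4

Residual capacity of (6,7): 4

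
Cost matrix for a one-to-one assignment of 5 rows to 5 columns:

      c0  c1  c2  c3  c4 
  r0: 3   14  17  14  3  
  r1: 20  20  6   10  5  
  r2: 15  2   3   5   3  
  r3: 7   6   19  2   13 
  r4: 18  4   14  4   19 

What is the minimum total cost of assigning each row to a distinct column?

optimal assignment: row0→col0 (cost 3), row1→col4 (cost 5), row2→col2 (cost 3), row3→col3 (cost 2), row4→col1 (cost 4)
total = 3 + 5 + 3 + 2 + 4 = 17

Minimum assignment cost: 17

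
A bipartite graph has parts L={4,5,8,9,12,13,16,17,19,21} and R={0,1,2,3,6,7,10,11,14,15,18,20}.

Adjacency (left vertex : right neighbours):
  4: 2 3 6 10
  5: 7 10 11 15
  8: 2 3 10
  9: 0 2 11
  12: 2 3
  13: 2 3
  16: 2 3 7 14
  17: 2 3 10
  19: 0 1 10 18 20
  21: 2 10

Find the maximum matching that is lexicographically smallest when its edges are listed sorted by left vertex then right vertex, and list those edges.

Lex-smallest maximum matching: {(4,6), (5,7), (8,2), (9,0), (12,3), (16,14), (17,10), (19,1)}

|M| = 8 (so the lex-smallest maximum matching has 8 edges)
process left vertices in ascending order; for each, take the smallest-labelled available neighbour that still permits 8 edges overall, or leave it unmatched if none does
lex-smallest matching: {4-6, 5-7, 8-2, 9-0, 12-3, 16-14, 17-10, 19-1}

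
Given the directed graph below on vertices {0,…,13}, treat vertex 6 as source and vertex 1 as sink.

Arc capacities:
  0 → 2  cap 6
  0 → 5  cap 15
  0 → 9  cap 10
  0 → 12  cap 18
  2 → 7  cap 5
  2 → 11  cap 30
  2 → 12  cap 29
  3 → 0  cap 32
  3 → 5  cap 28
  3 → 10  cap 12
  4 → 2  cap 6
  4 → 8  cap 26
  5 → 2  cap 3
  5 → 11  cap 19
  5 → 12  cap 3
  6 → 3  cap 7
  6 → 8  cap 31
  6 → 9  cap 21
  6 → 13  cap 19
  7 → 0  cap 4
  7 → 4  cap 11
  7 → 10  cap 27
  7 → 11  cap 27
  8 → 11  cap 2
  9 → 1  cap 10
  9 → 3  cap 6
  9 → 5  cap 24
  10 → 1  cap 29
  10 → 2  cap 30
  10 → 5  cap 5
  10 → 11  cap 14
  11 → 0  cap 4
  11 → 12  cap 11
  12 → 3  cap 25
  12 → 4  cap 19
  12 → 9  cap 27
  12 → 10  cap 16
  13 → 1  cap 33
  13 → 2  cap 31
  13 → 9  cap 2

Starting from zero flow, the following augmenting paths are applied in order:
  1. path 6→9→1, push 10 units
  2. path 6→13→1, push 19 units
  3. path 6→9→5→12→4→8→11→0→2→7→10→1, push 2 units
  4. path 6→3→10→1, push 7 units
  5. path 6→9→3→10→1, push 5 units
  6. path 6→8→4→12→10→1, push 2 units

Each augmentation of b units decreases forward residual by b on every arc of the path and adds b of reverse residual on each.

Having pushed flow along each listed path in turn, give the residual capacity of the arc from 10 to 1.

after path 1 (6→9→1, push 10): res(10,1)=29
after path 2 (6→13→1, push 19): res(10,1)=29
after path 3 (6→9→5→12→4→8→11→0→2→7→10→1, push 2): res(10,1)=27
after path 4 (6→3→10→1, push 7): res(10,1)=20
after path 5 (6→9→3→10→1, push 5): res(10,1)=15
after path 6 (6→8→4→12→10→1, push 2): res(10,1)=13

Residual capacity of (10,1): 13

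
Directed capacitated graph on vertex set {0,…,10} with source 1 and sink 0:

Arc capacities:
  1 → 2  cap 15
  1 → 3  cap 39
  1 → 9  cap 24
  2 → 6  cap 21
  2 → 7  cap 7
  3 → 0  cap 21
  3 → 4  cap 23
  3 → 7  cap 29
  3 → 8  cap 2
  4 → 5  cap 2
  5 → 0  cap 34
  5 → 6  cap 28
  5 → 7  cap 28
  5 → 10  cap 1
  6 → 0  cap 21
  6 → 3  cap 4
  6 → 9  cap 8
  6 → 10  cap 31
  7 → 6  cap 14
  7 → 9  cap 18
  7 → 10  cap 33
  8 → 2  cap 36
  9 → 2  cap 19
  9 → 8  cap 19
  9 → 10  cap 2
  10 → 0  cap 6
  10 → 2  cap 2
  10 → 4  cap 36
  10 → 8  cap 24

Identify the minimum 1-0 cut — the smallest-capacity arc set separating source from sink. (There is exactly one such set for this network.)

augment #1: 1→3→0 push 21
augment #2: 1→2→6→0 push 15
augment #3: 1→9→10→0 push 2
augment #4: 1→3→4→5→0 push 2
augment #5: 1→3→7→6→0 push 6
augment #6: 1→3→7→10→0 push 4
max flow = 50; residual-reachable set from 1 gives S-side
cut edges (S→T): {(3,0), (4,5), (6,0), (10,0)} total cap 50

Min-cut arcs: {(3,0), (4,5), (6,0), (10,0)} (total capacity 50)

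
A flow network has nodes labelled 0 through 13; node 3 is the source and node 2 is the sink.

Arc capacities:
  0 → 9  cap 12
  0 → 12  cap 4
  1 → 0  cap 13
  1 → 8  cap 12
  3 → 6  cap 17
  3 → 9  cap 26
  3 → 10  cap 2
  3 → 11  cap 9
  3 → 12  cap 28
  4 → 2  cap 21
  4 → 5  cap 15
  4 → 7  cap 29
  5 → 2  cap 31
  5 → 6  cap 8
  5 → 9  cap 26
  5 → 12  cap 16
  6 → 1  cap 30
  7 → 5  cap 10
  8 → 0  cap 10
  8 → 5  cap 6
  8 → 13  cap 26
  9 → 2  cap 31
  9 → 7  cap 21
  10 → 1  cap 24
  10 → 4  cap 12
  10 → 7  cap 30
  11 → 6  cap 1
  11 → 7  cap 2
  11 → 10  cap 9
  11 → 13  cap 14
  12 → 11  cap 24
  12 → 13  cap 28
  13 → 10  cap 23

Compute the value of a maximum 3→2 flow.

Maximum flow value: 59

augment #1: 3→9→2 bottleneck 26, total now 26
augment #2: 3→10→4→2 bottleneck 2, total now 28
augment #3: 3→11→7→5→2 bottleneck 2, total now 30
augment #4: 3→11→10→4→2 bottleneck 7, total now 37
augment #5: 3→6→1→0→9→2 bottleneck 5, total now 42
augment #6: 3→6→1→8→5→2 bottleneck 6, total now 48
augment #7: 3→12→11→10→4→2 bottleneck 2, total now 50
augment #8: 3→12→13→10→4→2 bottleneck 1, total now 51
augment #9: 3→12→13→10→7→5→2 bottleneck 8, total now 59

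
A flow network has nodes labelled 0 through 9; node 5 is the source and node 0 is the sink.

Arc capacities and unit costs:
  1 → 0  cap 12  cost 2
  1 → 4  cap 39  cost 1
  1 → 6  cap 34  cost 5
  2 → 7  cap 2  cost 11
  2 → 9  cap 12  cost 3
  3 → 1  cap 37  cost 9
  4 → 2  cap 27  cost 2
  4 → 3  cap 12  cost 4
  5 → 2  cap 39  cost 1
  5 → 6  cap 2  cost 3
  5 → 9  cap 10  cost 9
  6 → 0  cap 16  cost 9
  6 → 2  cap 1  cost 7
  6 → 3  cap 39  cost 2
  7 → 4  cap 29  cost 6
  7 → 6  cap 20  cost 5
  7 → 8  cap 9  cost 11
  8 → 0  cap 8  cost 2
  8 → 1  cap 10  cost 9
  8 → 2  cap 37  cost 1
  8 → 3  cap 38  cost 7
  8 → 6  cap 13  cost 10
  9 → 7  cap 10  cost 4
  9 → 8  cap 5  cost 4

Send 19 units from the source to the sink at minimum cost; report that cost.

Minimum cost for 19 units: 358

shortest-cost path #1: 5→2→9→8→0 push 5 @ unit cost 10 (adds 50)
shortest-cost path #2: 5→6→0 push 2 @ unit cost 12 (adds 24)
shortest-cost path #3: 5→2→9→7→8→0 push 3 @ unit cost 21 (adds 63)
shortest-cost path #4: 5→2→9→7→6→0 push 4 @ unit cost 22 (adds 88)
shortest-cost path #5: 5→2→7→6→0 push 2 @ unit cost 26 (adds 52)
shortest-cost path #6: 5→9→7→6→0 push 3 @ unit cost 27 (adds 81)
total cost = 358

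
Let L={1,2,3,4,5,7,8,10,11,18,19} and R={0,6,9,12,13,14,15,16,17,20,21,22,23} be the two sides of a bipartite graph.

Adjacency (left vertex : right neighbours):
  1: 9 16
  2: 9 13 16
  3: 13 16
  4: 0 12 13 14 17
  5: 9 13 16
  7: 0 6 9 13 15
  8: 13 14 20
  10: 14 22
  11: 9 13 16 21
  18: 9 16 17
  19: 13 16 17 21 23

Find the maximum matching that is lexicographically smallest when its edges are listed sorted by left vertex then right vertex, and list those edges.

|M| = 10 (so the lex-smallest maximum matching has 10 edges)
process left vertices in ascending order; for each, take the smallest-labelled available neighbour that still permits 10 edges overall, or leave it unmatched if none does
lex-smallest matching: {1-9, 2-13, 3-16, 4-0, 7-6, 8-14, 10-22, 11-21, 18-17, 19-23}

Lex-smallest maximum matching: {(1,9), (2,13), (3,16), (4,0), (7,6), (8,14), (10,22), (11,21), (18,17), (19,23)}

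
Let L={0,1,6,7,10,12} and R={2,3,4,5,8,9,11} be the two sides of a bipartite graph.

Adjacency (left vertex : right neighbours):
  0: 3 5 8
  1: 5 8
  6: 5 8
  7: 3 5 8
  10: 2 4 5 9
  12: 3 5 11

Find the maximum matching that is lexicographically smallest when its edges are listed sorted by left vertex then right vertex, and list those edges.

Lex-smallest maximum matching: {(0,3), (1,5), (6,8), (10,2), (12,11)}

|M| = 5 (so the lex-smallest maximum matching has 5 edges)
process left vertices in ascending order; for each, take the smallest-labelled available neighbour that still permits 5 edges overall, or leave it unmatched if none does
lex-smallest matching: {0-3, 1-5, 6-8, 10-2, 12-11}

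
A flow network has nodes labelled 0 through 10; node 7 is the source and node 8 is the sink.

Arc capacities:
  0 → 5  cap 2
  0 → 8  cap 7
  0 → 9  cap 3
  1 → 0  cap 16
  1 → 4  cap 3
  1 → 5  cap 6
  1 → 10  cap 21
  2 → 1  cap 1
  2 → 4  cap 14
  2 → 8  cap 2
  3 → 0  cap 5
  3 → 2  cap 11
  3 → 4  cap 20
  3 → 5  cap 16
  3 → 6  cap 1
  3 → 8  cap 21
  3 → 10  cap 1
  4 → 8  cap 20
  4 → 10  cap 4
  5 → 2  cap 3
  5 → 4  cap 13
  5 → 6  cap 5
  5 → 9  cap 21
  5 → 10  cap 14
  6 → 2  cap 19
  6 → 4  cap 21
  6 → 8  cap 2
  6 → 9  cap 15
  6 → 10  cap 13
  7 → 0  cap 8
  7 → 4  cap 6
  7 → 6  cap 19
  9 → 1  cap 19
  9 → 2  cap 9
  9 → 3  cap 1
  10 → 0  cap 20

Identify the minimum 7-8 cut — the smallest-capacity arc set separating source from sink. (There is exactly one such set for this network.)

augment #1: 7→0→8 push 7
augment #2: 7→4→8 push 6
augment #3: 7→6→8 push 2
augment #4: 7→6→2→8 push 2
augment #5: 7→6→4→8 push 14
augment #6: 7→0→9→3→8 push 1
max flow = 32; residual-reachable set from 7 gives S-side
cut edges (S→T): {(0,8), (2,8), (4,8), (6,8), (9,3)} total cap 32

Min-cut arcs: {(0,8), (2,8), (4,8), (6,8), (9,3)} (total capacity 32)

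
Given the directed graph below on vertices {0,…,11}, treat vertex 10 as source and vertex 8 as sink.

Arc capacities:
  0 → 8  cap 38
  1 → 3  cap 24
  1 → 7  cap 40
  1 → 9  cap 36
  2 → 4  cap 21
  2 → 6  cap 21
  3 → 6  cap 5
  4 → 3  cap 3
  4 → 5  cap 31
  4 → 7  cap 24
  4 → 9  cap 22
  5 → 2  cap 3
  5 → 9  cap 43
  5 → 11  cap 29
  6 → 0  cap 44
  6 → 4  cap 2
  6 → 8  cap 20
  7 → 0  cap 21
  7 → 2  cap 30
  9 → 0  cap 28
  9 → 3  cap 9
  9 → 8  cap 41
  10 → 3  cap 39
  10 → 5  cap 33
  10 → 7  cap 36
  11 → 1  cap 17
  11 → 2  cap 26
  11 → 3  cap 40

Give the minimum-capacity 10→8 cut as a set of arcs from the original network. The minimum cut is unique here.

augment #1: 10→3→6→8 push 5
augment #2: 10→5→9→8 push 33
augment #3: 10→7→0→8 push 21
augment #4: 10→7→2→6→8 push 15
max flow = 74; residual-reachable set from 10 gives S-side
cut edges (S→T): {(3,6), (10,5), (10,7)} total cap 74

Min-cut arcs: {(3,6), (10,5), (10,7)} (total capacity 74)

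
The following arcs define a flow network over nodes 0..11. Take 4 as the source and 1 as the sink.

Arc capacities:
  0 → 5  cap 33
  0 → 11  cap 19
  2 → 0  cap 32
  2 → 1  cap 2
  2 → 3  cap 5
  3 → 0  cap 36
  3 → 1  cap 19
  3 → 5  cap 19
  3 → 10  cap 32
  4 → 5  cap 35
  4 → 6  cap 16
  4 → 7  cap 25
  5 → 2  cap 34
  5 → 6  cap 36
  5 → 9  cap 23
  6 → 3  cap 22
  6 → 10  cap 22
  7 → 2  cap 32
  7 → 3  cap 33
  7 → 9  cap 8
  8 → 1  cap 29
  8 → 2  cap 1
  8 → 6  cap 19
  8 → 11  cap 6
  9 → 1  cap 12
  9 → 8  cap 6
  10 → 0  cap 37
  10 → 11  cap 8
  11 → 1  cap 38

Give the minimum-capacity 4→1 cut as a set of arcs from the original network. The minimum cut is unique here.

augment #1: 4→5→2→1 push 2
augment #2: 4→5→9→1 push 12
augment #3: 4→6→3→1 push 16
augment #4: 4→7→3→1 push 3
augment #5: 4→5→9→8→1 push 6
augment #6: 4→5→2→0→11→1 push 15
augment #7: 4→7→2→0→11→1 push 4
augment #8: 4→7→3→10→11→1 push 8
max flow = 66; residual-reachable set from 4 gives S-side
cut edges (S→T): {(0,11), (2,1), (3,1), (9,1), (9,8), (10,11)} total cap 66

Min-cut arcs: {(0,11), (2,1), (3,1), (9,1), (9,8), (10,11)} (total capacity 66)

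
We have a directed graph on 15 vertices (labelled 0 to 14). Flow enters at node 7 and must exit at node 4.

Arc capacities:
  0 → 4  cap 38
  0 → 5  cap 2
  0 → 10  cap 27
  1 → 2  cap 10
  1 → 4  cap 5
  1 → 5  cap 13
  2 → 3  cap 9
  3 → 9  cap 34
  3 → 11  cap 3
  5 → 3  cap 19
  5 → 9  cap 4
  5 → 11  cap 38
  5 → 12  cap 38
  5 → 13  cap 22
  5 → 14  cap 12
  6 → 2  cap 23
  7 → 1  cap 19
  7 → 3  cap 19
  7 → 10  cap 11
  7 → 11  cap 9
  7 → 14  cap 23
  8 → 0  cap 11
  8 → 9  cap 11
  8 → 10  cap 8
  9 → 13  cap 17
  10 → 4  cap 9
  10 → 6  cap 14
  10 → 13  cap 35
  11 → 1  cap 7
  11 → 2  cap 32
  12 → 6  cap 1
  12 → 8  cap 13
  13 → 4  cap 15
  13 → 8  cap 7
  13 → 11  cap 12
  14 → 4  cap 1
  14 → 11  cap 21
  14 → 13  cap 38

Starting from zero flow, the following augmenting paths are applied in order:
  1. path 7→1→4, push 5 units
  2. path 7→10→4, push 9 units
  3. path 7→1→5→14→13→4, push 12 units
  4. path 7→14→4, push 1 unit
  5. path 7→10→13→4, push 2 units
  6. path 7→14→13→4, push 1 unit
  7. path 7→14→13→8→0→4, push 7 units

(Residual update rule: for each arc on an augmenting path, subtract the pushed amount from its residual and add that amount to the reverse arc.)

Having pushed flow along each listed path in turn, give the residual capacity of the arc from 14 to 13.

Residual capacity of (14,13): 18

after path 1 (7→1→4, push 5): res(14,13)=38
after path 2 (7→10→4, push 9): res(14,13)=38
after path 3 (7→1→5→14→13→4, push 12): res(14,13)=26
after path 4 (7→14→4, push 1): res(14,13)=26
after path 5 (7→10→13→4, push 2): res(14,13)=26
after path 6 (7→14→13→4, push 1): res(14,13)=25
after path 7 (7→14→13→8→0→4, push 7): res(14,13)=18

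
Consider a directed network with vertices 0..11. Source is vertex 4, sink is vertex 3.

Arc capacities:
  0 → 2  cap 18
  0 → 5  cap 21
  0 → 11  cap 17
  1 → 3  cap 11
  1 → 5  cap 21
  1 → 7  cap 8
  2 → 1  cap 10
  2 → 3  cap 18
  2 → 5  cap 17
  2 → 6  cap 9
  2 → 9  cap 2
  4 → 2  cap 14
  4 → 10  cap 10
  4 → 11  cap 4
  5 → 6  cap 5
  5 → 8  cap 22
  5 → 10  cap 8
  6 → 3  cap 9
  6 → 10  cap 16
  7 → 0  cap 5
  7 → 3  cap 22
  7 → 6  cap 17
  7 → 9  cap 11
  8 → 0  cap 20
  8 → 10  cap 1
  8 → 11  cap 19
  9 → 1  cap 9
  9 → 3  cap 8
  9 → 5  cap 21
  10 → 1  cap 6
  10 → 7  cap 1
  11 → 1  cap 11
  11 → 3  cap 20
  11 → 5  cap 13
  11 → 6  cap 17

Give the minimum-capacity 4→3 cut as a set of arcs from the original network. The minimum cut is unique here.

Min-cut arcs: {(4,2), (4,11), (10,1), (10,7)} (total capacity 25)

augment #1: 4→2→3 push 14
augment #2: 4→11→3 push 4
augment #3: 4→10→1→3 push 6
augment #4: 4→10→7→3 push 1
max flow = 25; residual-reachable set from 4 gives S-side
cut edges (S→T): {(4,2), (4,11), (10,1), (10,7)} total cap 25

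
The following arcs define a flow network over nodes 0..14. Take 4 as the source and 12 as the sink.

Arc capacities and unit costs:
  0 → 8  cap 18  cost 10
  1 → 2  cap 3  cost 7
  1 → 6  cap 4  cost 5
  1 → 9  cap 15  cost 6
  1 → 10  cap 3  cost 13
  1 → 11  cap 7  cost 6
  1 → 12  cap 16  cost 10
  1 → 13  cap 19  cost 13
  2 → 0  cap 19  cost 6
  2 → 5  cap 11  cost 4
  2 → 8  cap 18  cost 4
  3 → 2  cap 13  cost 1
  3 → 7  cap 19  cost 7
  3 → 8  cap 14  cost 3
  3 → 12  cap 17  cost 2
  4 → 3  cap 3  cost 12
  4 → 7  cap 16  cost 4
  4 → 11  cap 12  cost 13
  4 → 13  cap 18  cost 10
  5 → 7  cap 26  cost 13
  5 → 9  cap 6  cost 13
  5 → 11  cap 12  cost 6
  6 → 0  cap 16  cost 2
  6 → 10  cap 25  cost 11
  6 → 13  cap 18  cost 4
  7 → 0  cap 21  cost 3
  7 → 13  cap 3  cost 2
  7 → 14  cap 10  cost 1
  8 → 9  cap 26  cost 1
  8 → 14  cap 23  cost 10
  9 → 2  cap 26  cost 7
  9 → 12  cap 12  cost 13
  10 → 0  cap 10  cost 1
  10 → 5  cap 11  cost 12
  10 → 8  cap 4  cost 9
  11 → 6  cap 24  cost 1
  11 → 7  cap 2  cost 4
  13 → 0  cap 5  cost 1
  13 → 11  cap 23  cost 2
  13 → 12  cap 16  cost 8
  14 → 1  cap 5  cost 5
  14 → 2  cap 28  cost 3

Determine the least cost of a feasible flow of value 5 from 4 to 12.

shortest-cost path #1: 4→7→13→12 push 3 @ unit cost 14 (adds 42)
shortest-cost path #2: 4→3→12 push 2 @ unit cost 14 (adds 28)
total cost = 70

Minimum cost for 5 units: 70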